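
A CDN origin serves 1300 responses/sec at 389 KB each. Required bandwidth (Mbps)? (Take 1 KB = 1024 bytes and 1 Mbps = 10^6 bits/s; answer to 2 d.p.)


Formula: Mbps = payload_bytes * RPS * 8 / 1e6
Payload per request = 389 KB = 389 * 1024 = 398336 bytes
Total bytes/sec = 398336 * 1300 = 517836800
Total bits/sec = 517836800 * 8 = 4142694400
Mbps = 4142694400 / 1e6 = 4142.69

4142.69 Mbps


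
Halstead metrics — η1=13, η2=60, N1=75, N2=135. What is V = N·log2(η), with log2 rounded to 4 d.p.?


Formula: V = N * log2(η), where N = N1 + N2 and η = η1 + η2
η = 13 + 60 = 73
N = 75 + 135 = 210
log2(73) ≈ 6.1898
V = 210 * 6.1898 = 1299.86

1299.86


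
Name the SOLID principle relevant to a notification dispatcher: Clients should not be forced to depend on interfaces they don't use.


This describes the Interface Segregation Principle (ISP)

Interface Segregation Principle (ISP)


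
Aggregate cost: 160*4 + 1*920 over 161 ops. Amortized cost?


Formula: Amortized cost = Total cost / Operations
Total cost = (160 * 4) + (1 * 920)
Total cost = 640 + 920 = 1560
Amortized = 1560 / 161 = 9.6894

9.6894


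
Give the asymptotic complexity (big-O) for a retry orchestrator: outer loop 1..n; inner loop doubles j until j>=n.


Reasoning: linear outer times logarithmic inner
Complexity: O(n log n)

O(n log n)


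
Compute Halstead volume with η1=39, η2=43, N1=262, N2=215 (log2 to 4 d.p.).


Formula: V = N * log2(η), where N = N1 + N2 and η = η1 + η2
η = 39 + 43 = 82
N = 262 + 215 = 477
log2(82) ≈ 6.3576
V = 477 * 6.3576 = 3032.58

3032.58


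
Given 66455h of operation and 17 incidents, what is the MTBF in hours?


Formula: MTBF = Total operating time / Number of failures
MTBF = 66455 / 17
MTBF = 3909.12 hours

3909.12 hours


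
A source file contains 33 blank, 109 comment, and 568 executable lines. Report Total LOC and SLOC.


Total LOC = blank + comment + code
Total LOC = 33 + 109 + 568 = 710
SLOC (source only) = code = 568

Total LOC: 710, SLOC: 568


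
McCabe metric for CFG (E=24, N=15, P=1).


Formula: V(G) = E - N + 2P
V(G) = 24 - 15 + 2*1
V(G) = 9 + 2
V(G) = 11

11


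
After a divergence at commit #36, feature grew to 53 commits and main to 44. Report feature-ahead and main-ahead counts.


Common ancestor: commit #36
feature commits after divergence: 53 - 36 = 17
main commits after divergence: 44 - 36 = 8
feature is 17 commits ahead of main
main is 8 commits ahead of feature

feature ahead: 17, main ahead: 8


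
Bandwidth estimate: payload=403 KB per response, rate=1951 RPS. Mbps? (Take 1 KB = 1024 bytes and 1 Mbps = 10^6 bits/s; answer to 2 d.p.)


Formula: Mbps = payload_bytes * RPS * 8 / 1e6
Payload per request = 403 KB = 403 * 1024 = 412672 bytes
Total bytes/sec = 412672 * 1951 = 805123072
Total bits/sec = 805123072 * 8 = 6440984576
Mbps = 6440984576 / 1e6 = 6440.98

6440.98 Mbps


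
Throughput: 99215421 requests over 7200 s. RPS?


Formula: throughput = requests / seconds
throughput = 99215421 / 7200
throughput = 13779.92 requests/second

13779.92 requests/second


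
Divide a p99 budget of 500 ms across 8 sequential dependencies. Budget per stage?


Formula: per_stage = total_budget / stages
per_stage = 500 / 8
per_stage = 62.5 ms

62.5 ms


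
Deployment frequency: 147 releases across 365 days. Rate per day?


Formula: deployments per day = releases / days
= 147 / 365
= 0.403 deploys/day
(equivalently, 2.82 deploys/week)

0.403 deploys/day


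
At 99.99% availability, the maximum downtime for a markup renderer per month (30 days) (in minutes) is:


Formula: allowed downtime = period * (100 - SLA) / 100
Period (month (30 days)) = 43200 minutes
Unavailability fraction = (100 - 99.99) / 100
Allowed downtime = 43200 * (100 - 99.99) / 100
Allowed downtime = 4.32 minutes

4.32 minutes


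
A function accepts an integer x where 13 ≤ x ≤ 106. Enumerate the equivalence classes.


Valid range: [13, 106]
Class 1: x < 13 — invalid
Class 2: 13 ≤ x ≤ 106 — valid
Class 3: x > 106 — invalid
Total equivalence classes: 3

3 equivalence classes


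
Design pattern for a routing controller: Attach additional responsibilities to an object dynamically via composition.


This matches the Decorator pattern

Decorator


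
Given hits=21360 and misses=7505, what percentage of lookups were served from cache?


Formula: hit rate = hits / (hits + misses) * 100
hit rate = 21360 / (21360 + 7505) * 100
hit rate = 21360 / 28865 * 100
hit rate = 74.0%

74.0%


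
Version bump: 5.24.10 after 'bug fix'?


Current: 5.24.10
Change category: 'bug fix' → patch bump
SemVer rule: patch bump → increment PATCH (MAJOR and MINOR unchanged)
New: 5.24.11

5.24.11


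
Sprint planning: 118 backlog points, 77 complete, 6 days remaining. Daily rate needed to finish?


Formula: Required rate = Remaining points / Days left
Remaining = 118 - 77 = 41 points
Required rate = 41 / 6 = 6.83 points/day

6.83 points/day


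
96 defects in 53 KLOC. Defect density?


Defect density = defects / KLOC
Defect density = 96 / 53
Defect density = 1.811 defects/KLOC

1.811 defects/KLOC


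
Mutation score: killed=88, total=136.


Mutation score = killed / total * 100
Mutation score = 88 / 136 * 100
Mutation score = 64.71%

64.71%


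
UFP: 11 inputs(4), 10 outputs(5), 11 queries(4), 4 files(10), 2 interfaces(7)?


UFP = EI*4 + EO*5 + EQ*4 + ILF*10 + EIF*7
UFP = 11*4 + 10*5 + 11*4 + 4*10 + 2*7
UFP = 44 + 50 + 44 + 40 + 14
UFP = 192

192


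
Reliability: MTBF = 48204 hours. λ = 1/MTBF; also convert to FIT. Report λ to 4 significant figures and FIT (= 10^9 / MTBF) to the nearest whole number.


Formula: λ = 1 / MTBF; FIT = λ × 1e9 = 1e9 / MTBF
λ = 1 / 48204 ≈ 2.075e-05 failures/hour
FIT = 1e9 / 48204 ≈ 20745 failures per 1e9 hours (nearest whole number)

λ = 2.075e-05 /h, FIT = 20745


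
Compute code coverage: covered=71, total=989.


Coverage = covered / total * 100
Coverage = 71 / 989 * 100
Coverage = 7.18%

7.18%


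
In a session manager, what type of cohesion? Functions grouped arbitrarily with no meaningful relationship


Reasoning: Worst: random grouping
Type: Coincidental cohesion

Coincidental cohesion


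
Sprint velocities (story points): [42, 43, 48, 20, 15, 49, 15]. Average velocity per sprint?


Formula: Avg velocity = Total points / Number of sprints
Points: [42, 43, 48, 20, 15, 49, 15]
Sum = 42 + 43 + 48 + 20 + 15 + 49 + 15 = 232
Avg velocity = 232 / 7 = 33.14 points/sprint

33.14 points/sprint


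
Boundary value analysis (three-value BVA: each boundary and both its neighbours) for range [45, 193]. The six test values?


Range: [45, 193]
Boundaries: just below min, min, min+1, max-1, max, just above max
Values: [44, 45, 46, 192, 193, 194]

[44, 45, 46, 192, 193, 194]


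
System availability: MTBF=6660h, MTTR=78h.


Availability = MTBF / (MTBF + MTTR)
Availability = 6660 / (6660 + 78)
Availability = 6660 / 6738
Availability = 98.8424%

98.8424%


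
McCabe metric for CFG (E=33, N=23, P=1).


Formula: V(G) = E - N + 2P
V(G) = 33 - 23 + 2*1
V(G) = 10 + 2
V(G) = 12

12


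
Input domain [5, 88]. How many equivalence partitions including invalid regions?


Valid range: [5, 88]
Class 1: x < 5 — invalid
Class 2: 5 ≤ x ≤ 88 — valid
Class 3: x > 88 — invalid
Total equivalence classes: 3

3 equivalence classes


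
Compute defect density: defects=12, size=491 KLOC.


Defect density = defects / KLOC
Defect density = 12 / 491
Defect density = 0.024 defects/KLOC

0.024 defects/KLOC


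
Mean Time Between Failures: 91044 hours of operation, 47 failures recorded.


Formula: MTBF = Total operating time / Number of failures
MTBF = 91044 / 47
MTBF = 1937.11 hours

1937.11 hours


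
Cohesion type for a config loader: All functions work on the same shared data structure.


Reasoning: Functions share data
Type: Communicational cohesion

Communicational cohesion


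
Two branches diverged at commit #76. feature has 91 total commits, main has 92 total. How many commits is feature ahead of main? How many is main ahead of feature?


Common ancestor: commit #76
feature commits after divergence: 91 - 76 = 15
main commits after divergence: 92 - 76 = 16
feature is 15 commits ahead of main
main is 16 commits ahead of feature

feature ahead: 15, main ahead: 16


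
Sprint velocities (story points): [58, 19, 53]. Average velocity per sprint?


Formula: Avg velocity = Total points / Number of sprints
Points: [58, 19, 53]
Sum = 58 + 19 + 53 = 130
Avg velocity = 130 / 3 = 43.33 points/sprint

43.33 points/sprint


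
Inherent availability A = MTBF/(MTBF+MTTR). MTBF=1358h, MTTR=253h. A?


Availability = MTBF / (MTBF + MTTR)
Availability = 1358 / (1358 + 253)
Availability = 1358 / 1611
Availability = 84.2955%

84.2955%


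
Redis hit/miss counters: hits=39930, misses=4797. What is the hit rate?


Formula: hit rate = hits / (hits + misses) * 100
hit rate = 39930 / (39930 + 4797) * 100
hit rate = 39930 / 44727 * 100
hit rate = 89.27%

89.27%


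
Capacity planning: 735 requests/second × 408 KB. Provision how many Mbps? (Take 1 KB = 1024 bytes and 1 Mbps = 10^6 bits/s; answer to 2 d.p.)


Formula: Mbps = payload_bytes * RPS * 8 / 1e6
Payload per request = 408 KB = 408 * 1024 = 417792 bytes
Total bytes/sec = 417792 * 735 = 307077120
Total bits/sec = 307077120 * 8 = 2456616960
Mbps = 2456616960 / 1e6 = 2456.62

2456.62 Mbps


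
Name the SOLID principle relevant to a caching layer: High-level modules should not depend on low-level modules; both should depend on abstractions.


This describes the Dependency Inversion Principle (DIP)

Dependency Inversion Principle (DIP)


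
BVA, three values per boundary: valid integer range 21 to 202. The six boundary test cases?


Range: [21, 202]
Boundaries: just below min, min, min+1, max-1, max, just above max
Values: [20, 21, 22, 201, 202, 203]

[20, 21, 22, 201, 202, 203]


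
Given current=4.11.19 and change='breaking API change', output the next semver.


Current: 4.11.19
Change category: 'breaking API change' → major bump
SemVer rule: major bump → increment MAJOR, reset MINOR and PATCH to 0
New: 5.0.0

5.0.0


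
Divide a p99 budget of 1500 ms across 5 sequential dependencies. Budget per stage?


Formula: per_stage = total_budget / stages
per_stage = 1500 / 5
per_stage = 300.0 ms

300.0 ms


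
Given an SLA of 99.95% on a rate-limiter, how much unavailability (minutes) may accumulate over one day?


Formula: allowed downtime = period * (100 - SLA) / 100
Period (day) = 1440 minutes
Unavailability fraction = (100 - 99.95) / 100
Allowed downtime = 1440 * (100 - 99.95) / 100
Allowed downtime = 0.72 minutes

0.72 minutes


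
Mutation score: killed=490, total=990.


Mutation score = killed / total * 100
Mutation score = 490 / 990 * 100
Mutation score = 49.49%

49.49%


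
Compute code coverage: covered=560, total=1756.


Coverage = covered / total * 100
Coverage = 560 / 1756 * 100
Coverage = 31.89%

31.89%


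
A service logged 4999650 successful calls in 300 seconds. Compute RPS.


Formula: throughput = requests / seconds
throughput = 4999650 / 300
throughput = 16665.5 requests/second

16665.5 requests/second


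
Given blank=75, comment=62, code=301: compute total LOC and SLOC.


Total LOC = blank + comment + code
Total LOC = 75 + 62 + 301 = 438
SLOC (source only) = code = 301

Total LOC: 438, SLOC: 301


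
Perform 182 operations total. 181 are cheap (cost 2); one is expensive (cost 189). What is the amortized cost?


Formula: Amortized cost = Total cost / Operations
Total cost = (181 * 2) + (1 * 189)
Total cost = 362 + 189 = 551
Amortized = 551 / 182 = 3.0275

3.0275


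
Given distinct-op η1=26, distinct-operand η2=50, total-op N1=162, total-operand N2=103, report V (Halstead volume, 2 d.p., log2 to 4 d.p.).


Formula: V = N * log2(η), where N = N1 + N2 and η = η1 + η2
η = 26 + 50 = 76
N = 162 + 103 = 265
log2(76) ≈ 6.2479
V = 265 * 6.2479 = 1655.69

1655.69


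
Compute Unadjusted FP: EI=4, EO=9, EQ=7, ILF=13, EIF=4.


UFP = EI*4 + EO*5 + EQ*4 + ILF*10 + EIF*7
UFP = 4*4 + 9*5 + 7*4 + 13*10 + 4*7
UFP = 16 + 45 + 28 + 130 + 28
UFP = 247

247


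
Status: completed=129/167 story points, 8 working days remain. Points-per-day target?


Formula: Required rate = Remaining points / Days left
Remaining = 167 - 129 = 38 points
Required rate = 38 / 8 = 4.75 points/day

4.75 points/day


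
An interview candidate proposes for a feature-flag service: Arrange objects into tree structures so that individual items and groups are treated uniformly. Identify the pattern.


This matches the Composite pattern

Composite


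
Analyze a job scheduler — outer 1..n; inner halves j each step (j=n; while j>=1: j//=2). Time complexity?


Reasoning: n times log n
Complexity: O(n log n)

O(n log n)


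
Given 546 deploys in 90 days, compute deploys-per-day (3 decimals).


Formula: deployments per day = releases / days
= 546 / 90
= 6.067 deploys/day
(equivalently, 42.47 deploys/week)

6.067 deploys/day


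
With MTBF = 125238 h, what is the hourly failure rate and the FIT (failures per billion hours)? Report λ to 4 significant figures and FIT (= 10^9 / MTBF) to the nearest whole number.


Formula: λ = 1 / MTBF; FIT = λ × 1e9 = 1e9 / MTBF
λ = 1 / 125238 ≈ 7.985e-06 failures/hour
FIT = 1e9 / 125238 ≈ 7985 failures per 1e9 hours (nearest whole number)

λ = 7.985e-06 /h, FIT = 7985


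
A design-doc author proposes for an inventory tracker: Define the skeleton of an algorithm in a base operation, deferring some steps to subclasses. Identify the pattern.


This matches the Template Method pattern

Template Method


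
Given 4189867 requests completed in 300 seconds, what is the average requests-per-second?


Formula: throughput = requests / seconds
throughput = 4189867 / 300
throughput = 13966.22 requests/second

13966.22 requests/second


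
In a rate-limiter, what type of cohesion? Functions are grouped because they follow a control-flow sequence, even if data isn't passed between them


Reasoning: Grouped by order of execution within a routine, not by data flow
Type: Procedural cohesion

Procedural cohesion


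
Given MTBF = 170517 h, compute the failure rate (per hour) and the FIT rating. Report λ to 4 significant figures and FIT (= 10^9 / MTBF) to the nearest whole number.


Formula: λ = 1 / MTBF; FIT = λ × 1e9 = 1e9 / MTBF
λ = 1 / 170517 ≈ 5.865e-06 failures/hour
FIT = 1e9 / 170517 ≈ 5865 failures per 1e9 hours (nearest whole number)

λ = 5.865e-06 /h, FIT = 5865


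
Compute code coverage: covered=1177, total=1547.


Coverage = covered / total * 100
Coverage = 1177 / 1547 * 100
Coverage = 76.08%

76.08%


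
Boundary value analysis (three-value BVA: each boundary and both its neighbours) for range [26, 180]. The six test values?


Range: [26, 180]
Boundaries: just below min, min, min+1, max-1, max, just above max
Values: [25, 26, 27, 179, 180, 181]

[25, 26, 27, 179, 180, 181]


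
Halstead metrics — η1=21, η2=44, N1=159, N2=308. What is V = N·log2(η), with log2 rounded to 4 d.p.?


Formula: V = N * log2(η), where N = N1 + N2 and η = η1 + η2
η = 21 + 44 = 65
N = 159 + 308 = 467
log2(65) ≈ 6.0224
V = 467 * 6.0224 = 2812.46

2812.46


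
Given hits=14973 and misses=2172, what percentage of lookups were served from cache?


Formula: hit rate = hits / (hits + misses) * 100
hit rate = 14973 / (14973 + 2172) * 100
hit rate = 14973 / 17145 * 100
hit rate = 87.33%

87.33%


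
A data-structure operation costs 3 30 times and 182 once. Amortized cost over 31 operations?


Formula: Amortized cost = Total cost / Operations
Total cost = (30 * 3) + (1 * 182)
Total cost = 90 + 182 = 272
Amortized = 272 / 31 = 8.7742

8.7742


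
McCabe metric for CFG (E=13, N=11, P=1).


Formula: V(G) = E - N + 2P
V(G) = 13 - 11 + 2*1
V(G) = 2 + 2
V(G) = 4

4


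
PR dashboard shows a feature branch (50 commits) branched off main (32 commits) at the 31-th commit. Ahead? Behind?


Common ancestor: commit #31
feature commits after divergence: 50 - 31 = 19
main commits after divergence: 32 - 31 = 1
feature is 19 commits ahead of main
main is 1 commits ahead of feature

feature ahead: 19, main ahead: 1


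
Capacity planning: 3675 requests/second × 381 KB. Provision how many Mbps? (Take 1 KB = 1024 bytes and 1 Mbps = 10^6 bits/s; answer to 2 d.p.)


Formula: Mbps = payload_bytes * RPS * 8 / 1e6
Payload per request = 381 KB = 381 * 1024 = 390144 bytes
Total bytes/sec = 390144 * 3675 = 1433779200
Total bits/sec = 1433779200 * 8 = 11470233600
Mbps = 11470233600 / 1e6 = 11470.23

11470.23 Mbps


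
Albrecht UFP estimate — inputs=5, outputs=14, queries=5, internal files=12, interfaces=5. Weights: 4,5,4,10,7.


UFP = EI*4 + EO*5 + EQ*4 + ILF*10 + EIF*7
UFP = 5*4 + 14*5 + 5*4 + 12*10 + 5*7
UFP = 20 + 70 + 20 + 120 + 35
UFP = 265

265


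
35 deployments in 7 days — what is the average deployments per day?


Formula: deployments per day = releases / days
= 35 / 7
= 5.0 deploys/day
(equivalently, 35.0 deploys/week)

5.0 deploys/day


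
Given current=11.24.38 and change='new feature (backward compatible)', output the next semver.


Current: 11.24.38
Change category: 'new feature (backward compatible)' → minor bump
SemVer rule: minor bump → increment MINOR, reset PATCH to 0 (MAJOR unchanged)
New: 11.25.0

11.25.0


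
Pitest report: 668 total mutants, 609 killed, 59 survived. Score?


Mutation score = killed / total * 100
Mutation score = 609 / 668 * 100
Mutation score = 91.17%

91.17%


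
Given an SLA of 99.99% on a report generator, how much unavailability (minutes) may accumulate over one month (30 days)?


Formula: allowed downtime = period * (100 - SLA) / 100
Period (month (30 days)) = 43200 minutes
Unavailability fraction = (100 - 99.99) / 100
Allowed downtime = 43200 * (100 - 99.99) / 100
Allowed downtime = 4.32 minutes

4.32 minutes


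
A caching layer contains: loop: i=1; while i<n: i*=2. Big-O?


Reasoning: i doubles each step so iterations are log2(n)
Complexity: O(log n)

O(log n)


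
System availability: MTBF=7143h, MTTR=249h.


Availability = MTBF / (MTBF + MTTR)
Availability = 7143 / (7143 + 249)
Availability = 7143 / 7392
Availability = 96.6315%

96.6315%


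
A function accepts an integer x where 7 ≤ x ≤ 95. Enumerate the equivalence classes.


Valid range: [7, 95]
Class 1: x < 7 — invalid
Class 2: 7 ≤ x ≤ 95 — valid
Class 3: x > 95 — invalid
Total equivalence classes: 3

3 equivalence classes


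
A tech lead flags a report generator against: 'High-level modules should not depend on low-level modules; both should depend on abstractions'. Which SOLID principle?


This describes the Dependency Inversion Principle (DIP)

Dependency Inversion Principle (DIP)


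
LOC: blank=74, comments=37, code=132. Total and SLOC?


Total LOC = blank + comment + code
Total LOC = 74 + 37 + 132 = 243
SLOC (source only) = code = 132

Total LOC: 243, SLOC: 132


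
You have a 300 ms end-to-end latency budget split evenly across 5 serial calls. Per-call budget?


Formula: per_stage = total_budget / stages
per_stage = 300 / 5
per_stage = 60.0 ms

60.0 ms


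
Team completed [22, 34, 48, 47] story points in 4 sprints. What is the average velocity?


Formula: Avg velocity = Total points / Number of sprints
Points: [22, 34, 48, 47]
Sum = 22 + 34 + 48 + 47 = 151
Avg velocity = 151 / 4 = 37.75 points/sprint

37.75 points/sprint


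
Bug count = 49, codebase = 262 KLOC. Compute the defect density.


Defect density = defects / KLOC
Defect density = 49 / 262
Defect density = 0.187 defects/KLOC

0.187 defects/KLOC


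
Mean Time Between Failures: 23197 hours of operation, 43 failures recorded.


Formula: MTBF = Total operating time / Number of failures
MTBF = 23197 / 43
MTBF = 539.47 hours

539.47 hours


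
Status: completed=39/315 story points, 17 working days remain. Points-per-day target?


Formula: Required rate = Remaining points / Days left
Remaining = 315 - 39 = 276 points
Required rate = 276 / 17 = 16.24 points/day

16.24 points/day


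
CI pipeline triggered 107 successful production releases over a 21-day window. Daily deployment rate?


Formula: deployments per day = releases / days
= 107 / 21
= 5.095 deploys/day
(equivalently, 35.67 deploys/week)

5.095 deploys/day


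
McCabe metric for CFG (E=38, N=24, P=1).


Formula: V(G) = E - N + 2P
V(G) = 38 - 24 + 2*1
V(G) = 14 + 2
V(G) = 16

16


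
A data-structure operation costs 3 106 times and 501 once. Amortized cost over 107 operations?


Formula: Amortized cost = Total cost / Operations
Total cost = (106 * 3) + (1 * 501)
Total cost = 318 + 501 = 819
Amortized = 819 / 107 = 7.6542

7.6542


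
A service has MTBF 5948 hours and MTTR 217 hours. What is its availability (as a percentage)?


Availability = MTBF / (MTBF + MTTR)
Availability = 5948 / (5948 + 217)
Availability = 5948 / 6165
Availability = 96.4801%

96.4801%


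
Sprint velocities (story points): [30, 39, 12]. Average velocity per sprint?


Formula: Avg velocity = Total points / Number of sprints
Points: [30, 39, 12]
Sum = 30 + 39 + 12 = 81
Avg velocity = 81 / 3 = 27.0 points/sprint

27.0 points/sprint


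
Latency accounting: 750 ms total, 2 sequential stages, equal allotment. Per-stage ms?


Formula: per_stage = total_budget / stages
per_stage = 750 / 2
per_stage = 375.0 ms

375.0 ms


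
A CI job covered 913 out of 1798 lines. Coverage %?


Coverage = covered / total * 100
Coverage = 913 / 1798 * 100
Coverage = 50.78%

50.78%


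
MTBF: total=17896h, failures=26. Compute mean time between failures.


Formula: MTBF = Total operating time / Number of failures
MTBF = 17896 / 26
MTBF = 688.31 hours

688.31 hours


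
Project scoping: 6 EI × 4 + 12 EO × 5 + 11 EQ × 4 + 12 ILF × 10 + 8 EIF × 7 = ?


UFP = EI*4 + EO*5 + EQ*4 + ILF*10 + EIF*7
UFP = 6*4 + 12*5 + 11*4 + 12*10 + 8*7
UFP = 24 + 60 + 44 + 120 + 56
UFP = 304

304


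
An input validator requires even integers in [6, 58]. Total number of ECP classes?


Constraint: even integers in [6, 58]
Class 1: x < 6 — out-of-range invalid
Class 2: x in [6,58] but odd — wrong type invalid
Class 3: x in [6,58] and even — valid
Class 4: x > 58 — out-of-range invalid
Total equivalence classes: 4

4 equivalence classes


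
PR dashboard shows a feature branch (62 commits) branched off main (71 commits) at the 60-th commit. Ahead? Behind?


Common ancestor: commit #60
feature commits after divergence: 62 - 60 = 2
main commits after divergence: 71 - 60 = 11
feature is 2 commits ahead of main
main is 11 commits ahead of feature

feature ahead: 2, main ahead: 11


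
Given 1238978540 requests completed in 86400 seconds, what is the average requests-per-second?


Formula: throughput = requests / seconds
throughput = 1238978540 / 86400
throughput = 14340.03 requests/second

14340.03 requests/second


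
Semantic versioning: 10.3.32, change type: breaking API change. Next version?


Current: 10.3.32
Change category: 'breaking API change' → major bump
SemVer rule: major bump → increment MAJOR, reset MINOR and PATCH to 0
New: 11.0.0

11.0.0


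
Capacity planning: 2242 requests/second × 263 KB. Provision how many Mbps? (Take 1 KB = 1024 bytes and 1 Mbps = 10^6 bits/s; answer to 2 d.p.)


Formula: Mbps = payload_bytes * RPS * 8 / 1e6
Payload per request = 263 KB = 263 * 1024 = 269312 bytes
Total bytes/sec = 269312 * 2242 = 603797504
Total bits/sec = 603797504 * 8 = 4830380032
Mbps = 4830380032 / 1e6 = 4830.38

4830.38 Mbps


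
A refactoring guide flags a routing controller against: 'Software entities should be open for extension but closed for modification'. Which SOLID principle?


This describes the Open/Closed Principle (OCP)

Open/Closed Principle (OCP)


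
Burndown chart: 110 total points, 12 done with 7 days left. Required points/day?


Formula: Required rate = Remaining points / Days left
Remaining = 110 - 12 = 98 points
Required rate = 98 / 7 = 14.0 points/day

14.0 points/day


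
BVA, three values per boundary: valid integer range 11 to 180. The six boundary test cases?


Range: [11, 180]
Boundaries: just below min, min, min+1, max-1, max, just above max
Values: [10, 11, 12, 179, 180, 181]

[10, 11, 12, 179, 180, 181]


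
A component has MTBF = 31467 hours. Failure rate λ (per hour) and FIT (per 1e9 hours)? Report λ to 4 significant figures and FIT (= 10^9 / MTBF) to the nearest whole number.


Formula: λ = 1 / MTBF; FIT = λ × 1e9 = 1e9 / MTBF
λ = 1 / 31467 ≈ 3.178e-05 failures/hour
FIT = 1e9 / 31467 ≈ 31779 failures per 1e9 hours (nearest whole number)

λ = 3.178e-05 /h, FIT = 31779


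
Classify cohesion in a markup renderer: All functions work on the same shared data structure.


Reasoning: Functions share data
Type: Communicational cohesion

Communicational cohesion


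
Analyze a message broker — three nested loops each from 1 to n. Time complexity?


Reasoning: three levels of nesting over n
Complexity: O(n^3)

O(n^3)


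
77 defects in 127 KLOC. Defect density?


Defect density = defects / KLOC
Defect density = 77 / 127
Defect density = 0.606 defects/KLOC

0.606 defects/KLOC


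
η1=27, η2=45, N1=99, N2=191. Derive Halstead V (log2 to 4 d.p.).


Formula: V = N * log2(η), where N = N1 + N2 and η = η1 + η2
η = 27 + 45 = 72
N = 99 + 191 = 290
log2(72) ≈ 6.1699
V = 290 * 6.1699 = 1789.27

1789.27


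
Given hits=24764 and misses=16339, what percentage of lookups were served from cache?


Formula: hit rate = hits / (hits + misses) * 100
hit rate = 24764 / (24764 + 16339) * 100
hit rate = 24764 / 41103 * 100
hit rate = 60.25%

60.25%


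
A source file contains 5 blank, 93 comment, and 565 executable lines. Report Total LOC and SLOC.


Total LOC = blank + comment + code
Total LOC = 5 + 93 + 565 = 663
SLOC (source only) = code = 565

Total LOC: 663, SLOC: 565


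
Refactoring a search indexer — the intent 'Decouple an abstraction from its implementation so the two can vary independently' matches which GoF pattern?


This matches the Bridge pattern

Bridge


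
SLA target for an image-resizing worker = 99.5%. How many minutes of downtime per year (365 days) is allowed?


Formula: allowed downtime = period * (100 - SLA) / 100
Period (year (365 days)) = 525600 minutes
Unavailability fraction = (100 - 99.5) / 100
Allowed downtime = 525600 * (100 - 99.5) / 100
Allowed downtime = 2628.0 minutes

2628.0 minutes


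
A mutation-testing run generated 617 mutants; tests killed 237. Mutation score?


Mutation score = killed / total * 100
Mutation score = 237 / 617 * 100
Mutation score = 38.41%

38.41%


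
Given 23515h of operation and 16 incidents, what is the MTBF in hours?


Formula: MTBF = Total operating time / Number of failures
MTBF = 23515 / 16
MTBF = 1469.69 hours

1469.69 hours


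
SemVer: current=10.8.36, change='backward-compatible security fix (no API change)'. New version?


Current: 10.8.36
Change category: 'backward-compatible security fix (no API change)' → patch bump
SemVer rule: patch bump → increment PATCH (MAJOR and MINOR unchanged)
New: 10.8.37

10.8.37


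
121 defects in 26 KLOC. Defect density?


Defect density = defects / KLOC
Defect density = 121 / 26
Defect density = 4.654 defects/KLOC

4.654 defects/KLOC


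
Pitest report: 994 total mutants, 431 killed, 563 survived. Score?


Mutation score = killed / total * 100
Mutation score = 431 / 994 * 100
Mutation score = 43.36%

43.36%


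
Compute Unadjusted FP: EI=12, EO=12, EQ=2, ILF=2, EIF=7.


UFP = EI*4 + EO*5 + EQ*4 + ILF*10 + EIF*7
UFP = 12*4 + 12*5 + 2*4 + 2*10 + 7*7
UFP = 48 + 60 + 8 + 20 + 49
UFP = 185

185


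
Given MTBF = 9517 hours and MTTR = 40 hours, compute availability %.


Availability = MTBF / (MTBF + MTTR)
Availability = 9517 / (9517 + 40)
Availability = 9517 / 9557
Availability = 99.5815%

99.5815%


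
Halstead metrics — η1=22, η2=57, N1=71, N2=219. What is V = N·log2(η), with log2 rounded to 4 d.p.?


Formula: V = N * log2(η), where N = N1 + N2 and η = η1 + η2
η = 22 + 57 = 79
N = 71 + 219 = 290
log2(79) ≈ 6.3038
V = 290 * 6.3038 = 1828.10

1828.10


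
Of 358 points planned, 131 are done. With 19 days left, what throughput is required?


Formula: Required rate = Remaining points / Days left
Remaining = 358 - 131 = 227 points
Required rate = 227 / 19 = 11.95 points/day

11.95 points/day


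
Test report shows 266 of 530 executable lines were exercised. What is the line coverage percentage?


Coverage = covered / total * 100
Coverage = 266 / 530 * 100
Coverage = 50.19%

50.19%


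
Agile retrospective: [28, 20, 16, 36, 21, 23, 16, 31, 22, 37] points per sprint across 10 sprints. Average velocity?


Formula: Avg velocity = Total points / Number of sprints
Points: [28, 20, 16, 36, 21, 23, 16, 31, 22, 37]
Sum = 28 + 20 + 16 + 36 + 21 + 23 + 16 + 31 + 22 + 37 = 250
Avg velocity = 250 / 10 = 25.0 points/sprint

25.0 points/sprint


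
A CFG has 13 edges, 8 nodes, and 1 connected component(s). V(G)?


Formula: V(G) = E - N + 2P
V(G) = 13 - 8 + 2*1
V(G) = 5 + 2
V(G) = 7

7


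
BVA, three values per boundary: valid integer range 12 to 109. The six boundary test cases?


Range: [12, 109]
Boundaries: just below min, min, min+1, max-1, max, just above max
Values: [11, 12, 13, 108, 109, 110]

[11, 12, 13, 108, 109, 110]


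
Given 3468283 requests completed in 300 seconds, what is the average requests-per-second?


Formula: throughput = requests / seconds
throughput = 3468283 / 300
throughput = 11560.94 requests/second

11560.94 requests/second


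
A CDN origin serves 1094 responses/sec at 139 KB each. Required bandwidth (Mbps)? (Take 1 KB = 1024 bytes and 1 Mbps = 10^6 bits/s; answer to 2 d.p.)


Formula: Mbps = payload_bytes * RPS * 8 / 1e6
Payload per request = 139 KB = 139 * 1024 = 142336 bytes
Total bytes/sec = 142336 * 1094 = 155715584
Total bits/sec = 155715584 * 8 = 1245724672
Mbps = 1245724672 / 1e6 = 1245.72

1245.72 Mbps


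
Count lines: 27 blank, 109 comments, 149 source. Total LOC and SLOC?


Total LOC = blank + comment + code
Total LOC = 27 + 109 + 149 = 285
SLOC (source only) = code = 149

Total LOC: 285, SLOC: 149


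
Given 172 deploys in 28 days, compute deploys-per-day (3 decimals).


Formula: deployments per day = releases / days
= 172 / 28
= 6.143 deploys/day
(equivalently, 43.0 deploys/week)

6.143 deploys/day


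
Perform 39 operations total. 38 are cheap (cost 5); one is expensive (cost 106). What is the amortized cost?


Formula: Amortized cost = Total cost / Operations
Total cost = (38 * 5) + (1 * 106)
Total cost = 190 + 106 = 296
Amortized = 296 / 39 = 7.5897

7.5897


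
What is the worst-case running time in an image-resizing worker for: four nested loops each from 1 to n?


Reasoning: four levels of nesting
Complexity: O(n^4)

O(n^4)


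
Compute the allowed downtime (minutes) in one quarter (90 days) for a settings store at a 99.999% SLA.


Formula: allowed downtime = period * (100 - SLA) / 100
Period (quarter (90 days)) = 129600 minutes
Unavailability fraction = (100 - 99.999) / 100
Allowed downtime = 129600 * (100 - 99.999) / 100
Allowed downtime = 1.296 minutes

1.296 minutes


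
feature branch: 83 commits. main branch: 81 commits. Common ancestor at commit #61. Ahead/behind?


Common ancestor: commit #61
feature commits after divergence: 83 - 61 = 22
main commits after divergence: 81 - 61 = 20
feature is 22 commits ahead of main
main is 20 commits ahead of feature

feature ahead: 22, main ahead: 20


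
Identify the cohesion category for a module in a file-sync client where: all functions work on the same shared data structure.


Reasoning: Functions share data
Type: Communicational cohesion

Communicational cohesion


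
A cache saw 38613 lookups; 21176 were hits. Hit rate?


Formula: hit rate = hits / (hits + misses) * 100
hit rate = 21176 / (21176 + 17437) * 100
hit rate = 21176 / 38613 * 100
hit rate = 54.84%

54.84%


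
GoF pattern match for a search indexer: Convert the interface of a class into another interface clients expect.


This matches the Adapter pattern

Adapter


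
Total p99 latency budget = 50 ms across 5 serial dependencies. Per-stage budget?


Formula: per_stage = total_budget / stages
per_stage = 50 / 5
per_stage = 10.0 ms

10.0 ms


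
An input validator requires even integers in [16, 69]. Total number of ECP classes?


Constraint: even integers in [16, 69]
Class 1: x < 16 — out-of-range invalid
Class 2: x in [16,69] but odd — wrong type invalid
Class 3: x in [16,69] and even — valid
Class 4: x > 69 — out-of-range invalid
Total equivalence classes: 4

4 equivalence classes


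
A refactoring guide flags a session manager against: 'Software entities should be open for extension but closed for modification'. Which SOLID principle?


This describes the Open/Closed Principle (OCP)

Open/Closed Principle (OCP)


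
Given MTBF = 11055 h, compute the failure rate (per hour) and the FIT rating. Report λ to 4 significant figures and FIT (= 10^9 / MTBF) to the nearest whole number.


Formula: λ = 1 / MTBF; FIT = λ × 1e9 = 1e9 / MTBF
λ = 1 / 11055 ≈ 9.046e-05 failures/hour
FIT = 1e9 / 11055 ≈ 90457 failures per 1e9 hours (nearest whole number)

λ = 9.046e-05 /h, FIT = 90457


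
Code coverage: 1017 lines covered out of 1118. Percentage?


Coverage = covered / total * 100
Coverage = 1017 / 1118 * 100
Coverage = 90.97%

90.97%


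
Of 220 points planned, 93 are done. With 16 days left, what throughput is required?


Formula: Required rate = Remaining points / Days left
Remaining = 220 - 93 = 127 points
Required rate = 127 / 16 = 7.94 points/day

7.94 points/day


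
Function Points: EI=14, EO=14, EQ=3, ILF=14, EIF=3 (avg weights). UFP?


UFP = EI*4 + EO*5 + EQ*4 + ILF*10 + EIF*7
UFP = 14*4 + 14*5 + 3*4 + 14*10 + 3*7
UFP = 56 + 70 + 12 + 140 + 21
UFP = 299

299


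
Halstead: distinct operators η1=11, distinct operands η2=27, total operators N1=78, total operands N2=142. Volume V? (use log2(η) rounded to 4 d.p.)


Formula: V = N * log2(η), where N = N1 + N2 and η = η1 + η2
η = 11 + 27 = 38
N = 78 + 142 = 220
log2(38) ≈ 5.2479
V = 220 * 5.2479 = 1154.54

1154.54


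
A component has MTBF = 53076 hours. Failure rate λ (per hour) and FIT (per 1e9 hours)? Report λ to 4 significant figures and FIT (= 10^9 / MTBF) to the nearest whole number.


Formula: λ = 1 / MTBF; FIT = λ × 1e9 = 1e9 / MTBF
λ = 1 / 53076 ≈ 1.884e-05 failures/hour
FIT = 1e9 / 53076 ≈ 18841 failures per 1e9 hours (nearest whole number)

λ = 1.884e-05 /h, FIT = 18841


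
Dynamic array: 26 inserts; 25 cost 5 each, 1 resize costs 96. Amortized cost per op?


Formula: Amortized cost = Total cost / Operations
Total cost = (25 * 5) + (1 * 96)
Total cost = 125 + 96 = 221
Amortized = 221 / 26 = 8.5

8.5


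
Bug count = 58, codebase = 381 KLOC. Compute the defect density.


Defect density = defects / KLOC
Defect density = 58 / 381
Defect density = 0.152 defects/KLOC

0.152 defects/KLOC


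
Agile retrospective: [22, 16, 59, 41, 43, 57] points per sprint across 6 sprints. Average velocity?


Formula: Avg velocity = Total points / Number of sprints
Points: [22, 16, 59, 41, 43, 57]
Sum = 22 + 16 + 59 + 41 + 43 + 57 = 238
Avg velocity = 238 / 6 = 39.67 points/sprint

39.67 points/sprint


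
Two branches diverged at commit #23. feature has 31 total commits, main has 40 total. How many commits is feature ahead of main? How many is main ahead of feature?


Common ancestor: commit #23
feature commits after divergence: 31 - 23 = 8
main commits after divergence: 40 - 23 = 17
feature is 8 commits ahead of main
main is 17 commits ahead of feature

feature ahead: 8, main ahead: 17


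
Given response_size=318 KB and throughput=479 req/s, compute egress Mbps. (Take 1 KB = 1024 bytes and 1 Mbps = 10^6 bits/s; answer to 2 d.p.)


Formula: Mbps = payload_bytes * RPS * 8 / 1e6
Payload per request = 318 KB = 318 * 1024 = 325632 bytes
Total bytes/sec = 325632 * 479 = 155977728
Total bits/sec = 155977728 * 8 = 1247821824
Mbps = 1247821824 / 1e6 = 1247.82

1247.82 Mbps


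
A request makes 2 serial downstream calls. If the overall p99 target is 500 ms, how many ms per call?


Formula: per_stage = total_budget / stages
per_stage = 500 / 2
per_stage = 250.0 ms

250.0 ms


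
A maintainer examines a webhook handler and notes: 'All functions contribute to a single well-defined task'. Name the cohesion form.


Reasoning: Best: single purpose
Type: Functional cohesion

Functional cohesion


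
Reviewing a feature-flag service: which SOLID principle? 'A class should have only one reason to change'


This describes the Single Responsibility Principle (SRP)

Single Responsibility Principle (SRP)


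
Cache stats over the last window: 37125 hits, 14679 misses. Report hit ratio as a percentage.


Formula: hit rate = hits / (hits + misses) * 100
hit rate = 37125 / (37125 + 14679) * 100
hit rate = 37125 / 51804 * 100
hit rate = 71.66%

71.66%


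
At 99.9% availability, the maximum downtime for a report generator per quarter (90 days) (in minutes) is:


Formula: allowed downtime = period * (100 - SLA) / 100
Period (quarter (90 days)) = 129600 minutes
Unavailability fraction = (100 - 99.9) / 100
Allowed downtime = 129600 * (100 - 99.9) / 100
Allowed downtime = 129.6 minutes

129.6 minutes


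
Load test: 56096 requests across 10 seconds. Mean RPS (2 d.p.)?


Formula: throughput = requests / seconds
throughput = 56096 / 10
throughput = 5609.6 requests/second

5609.6 requests/second


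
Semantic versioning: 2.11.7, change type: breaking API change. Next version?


Current: 2.11.7
Change category: 'breaking API change' → major bump
SemVer rule: major bump → increment MAJOR, reset MINOR and PATCH to 0
New: 3.0.0

3.0.0


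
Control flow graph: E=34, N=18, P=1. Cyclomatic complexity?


Formula: V(G) = E - N + 2P
V(G) = 34 - 18 + 2*1
V(G) = 16 + 2
V(G) = 18

18


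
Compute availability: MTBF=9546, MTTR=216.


Availability = MTBF / (MTBF + MTTR)
Availability = 9546 / (9546 + 216)
Availability = 9546 / 9762
Availability = 97.7873%

97.7873%


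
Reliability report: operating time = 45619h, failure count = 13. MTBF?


Formula: MTBF = Total operating time / Number of failures
MTBF = 45619 / 13
MTBF = 3509.15 hours

3509.15 hours


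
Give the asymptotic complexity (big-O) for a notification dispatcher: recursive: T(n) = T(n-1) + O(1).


Reasoning: linear recursion with constant work per frame
Complexity: O(n)

O(n)


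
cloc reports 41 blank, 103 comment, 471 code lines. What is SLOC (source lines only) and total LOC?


Total LOC = blank + comment + code
Total LOC = 41 + 103 + 471 = 615
SLOC (source only) = code = 471

Total LOC: 615, SLOC: 471


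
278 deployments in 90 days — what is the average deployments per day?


Formula: deployments per day = releases / days
= 278 / 90
= 3.089 deploys/day
(equivalently, 21.62 deploys/week)

3.089 deploys/day


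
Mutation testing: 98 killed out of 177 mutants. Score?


Mutation score = killed / total * 100
Mutation score = 98 / 177 * 100
Mutation score = 55.37%

55.37%


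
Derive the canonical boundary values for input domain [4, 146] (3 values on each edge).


Range: [4, 146]
Boundaries: just below min, min, min+1, max-1, max, just above max
Values: [3, 4, 5, 145, 146, 147]

[3, 4, 5, 145, 146, 147]
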